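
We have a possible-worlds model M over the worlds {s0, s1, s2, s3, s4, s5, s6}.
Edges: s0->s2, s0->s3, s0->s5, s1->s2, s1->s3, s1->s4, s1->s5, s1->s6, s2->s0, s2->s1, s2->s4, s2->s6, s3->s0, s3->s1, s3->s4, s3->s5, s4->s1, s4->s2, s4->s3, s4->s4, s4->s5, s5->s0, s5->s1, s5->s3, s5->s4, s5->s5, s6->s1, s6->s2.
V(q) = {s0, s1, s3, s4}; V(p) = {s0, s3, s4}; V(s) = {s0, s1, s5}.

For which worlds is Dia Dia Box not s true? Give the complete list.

none

Let φ = Dia Dia Box not s. Evaluate φ at each world:
  s0 (successors {s2, s3, s5}): φ is false.
  s1 (successors {s2, s3, s4, s5, s6}): φ is false.
  s2 (successors {s0, s1, s4, s6}): φ is false.
  s3 (successors {s0, s1, s4, s5}): φ is false.
  s4 (successors {s1, s2, s3, s4, s5}): φ is false.
  s5 (successors {s0, s1, s3, s4, s5}): φ is false.
  s6 (successors {s1, s2}): φ is false.
For instance, at s5:
  At s5: Dia Dia Box not s requires Dia Box not s at some successor in {s0, s1, s3, s4, s5}.
    At s0: Dia Box not s is false.
    At s1: Dia Box not s is false.
    At s3: Dia Box not s is false.
    At s4: Dia Box not s is false.
    At s5: Dia Box not s is false.
  So Dia Dia Box not s is false at s5.
Satisfying worlds: none.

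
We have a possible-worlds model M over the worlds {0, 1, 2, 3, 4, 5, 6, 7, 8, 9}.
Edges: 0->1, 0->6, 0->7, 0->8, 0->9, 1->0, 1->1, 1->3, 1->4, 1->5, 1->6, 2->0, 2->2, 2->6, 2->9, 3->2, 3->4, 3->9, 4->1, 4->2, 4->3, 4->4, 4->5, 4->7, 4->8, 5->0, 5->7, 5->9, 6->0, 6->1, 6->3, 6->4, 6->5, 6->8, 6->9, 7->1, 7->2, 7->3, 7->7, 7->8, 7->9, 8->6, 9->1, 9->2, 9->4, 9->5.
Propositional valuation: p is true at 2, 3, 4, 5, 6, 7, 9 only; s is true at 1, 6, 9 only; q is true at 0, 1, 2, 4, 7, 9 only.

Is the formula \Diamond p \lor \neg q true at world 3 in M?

Yes

Recall that \Diamond ψ holds at a world iff ψ holds at some accessible world.
At 3: \Diamond p is true, \neg q is true, so \Diamond p \lor \neg q is true.
  At 3: \Diamond p requires p at some successor in {2, 4, 9}.
    p holds at 2, so \Diamond p is true at 3.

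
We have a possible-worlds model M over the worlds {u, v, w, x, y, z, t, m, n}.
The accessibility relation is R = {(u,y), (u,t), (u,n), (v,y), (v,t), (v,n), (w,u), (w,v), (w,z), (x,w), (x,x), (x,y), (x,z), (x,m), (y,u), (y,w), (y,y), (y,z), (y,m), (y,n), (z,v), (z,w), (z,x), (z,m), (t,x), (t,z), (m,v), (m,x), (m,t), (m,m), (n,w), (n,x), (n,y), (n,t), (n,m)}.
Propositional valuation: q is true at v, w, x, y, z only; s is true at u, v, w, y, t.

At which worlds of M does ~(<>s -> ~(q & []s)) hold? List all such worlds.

Let φ = ~(<>s -> ~(q & []s)). Evaluate φ at each world:
  u (successors {y, t, n}): φ is false.
  v (successors {y, t, n}): φ is false.
  w (successors {u, v, z}): φ is false.
  x (successors {w, x, y, z, m}): φ is false.
  y (successors {u, w, y, z, m, n}): φ is false.
  z (successors {v, w, x, m}): φ is false.
  t (successors {x, z}): φ is false.
  m (successors {v, x, t, m}): φ is false.
  n (successors {w, x, y, t, m}): φ is false.
For instance, at z:
  At z: <>s -> ~(q & []s) is true, so ~(<>s -> ~(q & []s)) is false.
    At z: <>s is true, ~(q & []s) is true, so <>s -> ~(q & []s) is true.
      At z: <>s requires s at some successor in {v, w, x, m}.
        s holds at v, so <>s is true at z.
      At z: q & []s is false, so ~(q & []s) is true.
Satisfying worlds: none.

none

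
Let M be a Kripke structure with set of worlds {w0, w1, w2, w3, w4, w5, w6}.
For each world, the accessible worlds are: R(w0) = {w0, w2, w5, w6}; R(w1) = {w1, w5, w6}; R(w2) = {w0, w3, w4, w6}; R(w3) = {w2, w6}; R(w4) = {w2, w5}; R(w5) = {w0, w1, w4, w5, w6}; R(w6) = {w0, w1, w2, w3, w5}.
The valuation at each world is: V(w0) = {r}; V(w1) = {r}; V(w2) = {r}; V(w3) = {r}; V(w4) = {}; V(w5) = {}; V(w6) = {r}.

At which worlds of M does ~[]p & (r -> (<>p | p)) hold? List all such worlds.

Let φ = ~[]p & (r -> (<>p | p)). Evaluate φ at each world:
  w0 (successors {w0, w2, w5, w6}): φ is false.
  w1 (successors {w1, w5, w6}): φ is false.
  w2 (successors {w0, w3, w4, w6}): φ is false.
  w3 (successors {w2, w6}): φ is false.
  w4 (successors {w2, w5}): φ is true.
  w5 (successors {w0, w1, w4, w5, w6}): φ is true.
  w6 (successors {w0, w1, w2, w3, w5}): φ is false.
For instance, at w0:
  At w0: ~[]p is true, r -> (<>p | p) is false, so ~[]p & (r -> (<>p | p)) is false.
    At w0: []p is false, so ~[]p is true.
      At w0: []p requires p at every successor {w0, w2, w5, w6}.
        p fails at w0, so []p is false at w0.
    At w0: r is true, <>p | p is false, so r -> (<>p | p) is false.
      At w0: <>p is false, p is false, so <>p | p is false.
Satisfying worlds: {w4, w5}

w4, w5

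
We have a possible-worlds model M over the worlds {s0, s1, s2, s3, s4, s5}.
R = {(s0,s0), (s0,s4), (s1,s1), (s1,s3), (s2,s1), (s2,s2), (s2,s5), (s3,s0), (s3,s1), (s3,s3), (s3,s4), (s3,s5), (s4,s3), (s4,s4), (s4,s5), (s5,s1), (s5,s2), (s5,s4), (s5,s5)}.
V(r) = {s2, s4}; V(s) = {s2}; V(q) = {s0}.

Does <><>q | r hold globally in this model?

Let φ = <><>q | r. Evaluate φ at each world:
  s0 (successors {s0, s4}): φ is true.
  s1 (successors {s1, s3}): φ is true.
  s2 (successors {s1, s2, s5}): φ is true.
  s3 (successors {s0, s1, s3, s4, s5}): φ is true.
  s4 (successors {s3, s4, s5}): φ is true.
  s5 (successors {s1, s2, s4, s5}): φ is false.
Detail at s5 (counterexample):
  At s5: <><>q is false, r is false, so <><>q | r is false.
    At s5: <><>q requires <>q at some successor in {s1, s2, s4, s5}.
      At s1: <>q is false.
      At s2: <>q is false.
      At s4: <>q is false.
      At s5: <>q is false.
    So <><>q is false at s5.

No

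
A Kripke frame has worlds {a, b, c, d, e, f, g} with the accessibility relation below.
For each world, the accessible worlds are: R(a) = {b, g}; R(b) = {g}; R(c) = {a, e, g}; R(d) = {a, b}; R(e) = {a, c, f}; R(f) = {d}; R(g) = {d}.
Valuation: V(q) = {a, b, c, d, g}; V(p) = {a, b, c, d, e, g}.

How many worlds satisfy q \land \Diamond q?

5

Let φ = q \land \Diamond q. Evaluate φ at each world:
  a (successors {b, g}): φ is true.
  b (successors {g}): φ is true.
  c (successors {a, e, g}): φ is true.
  d (successors {a, b}): φ is true.
  e (successors {a, c, f}): φ is false.
  f (successors {d}): φ is false.
  g (successors {d}): φ is true.
For instance, at f:
  At f: q is false, \Diamond q is true, so q \land \Diamond q is false.
    At f: \Diamond q requires q at some successor in {d}.
      q holds at d, so \Diamond q is true at f.
Satisfying worlds: {a, b, c, d, g}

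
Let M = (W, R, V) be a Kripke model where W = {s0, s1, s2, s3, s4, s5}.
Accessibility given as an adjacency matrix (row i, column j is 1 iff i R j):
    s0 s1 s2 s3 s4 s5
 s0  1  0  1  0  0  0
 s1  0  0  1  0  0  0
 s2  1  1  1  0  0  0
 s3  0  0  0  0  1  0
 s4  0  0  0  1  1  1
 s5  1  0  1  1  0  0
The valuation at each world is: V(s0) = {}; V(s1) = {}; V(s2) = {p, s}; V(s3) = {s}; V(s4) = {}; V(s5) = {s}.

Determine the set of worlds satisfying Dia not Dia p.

Let φ = Dia not Dia p. Evaluate φ at each world:
  s0 (successors {s0, s2}): φ is false.
  s1 (successors {s2}): φ is false.
  s2 (successors {s0, s1, s2}): φ is false.
  s3 (successors {s4}): φ is true.
  s4 (successors {s3, s4, s5}): φ is true.
  s5 (successors {s0, s2, s3}): φ is true.
For instance, at s4:
  At s4: Dia not Dia p requires not Dia p at some successor in {s3, s4, s5}.
    not Dia p holds at s3, so Dia not Dia p is true at s4.
      At s3: Dia p is false, so not Dia p is true.
Satisfying worlds: {s3, s4, s5}

s3, s4, s5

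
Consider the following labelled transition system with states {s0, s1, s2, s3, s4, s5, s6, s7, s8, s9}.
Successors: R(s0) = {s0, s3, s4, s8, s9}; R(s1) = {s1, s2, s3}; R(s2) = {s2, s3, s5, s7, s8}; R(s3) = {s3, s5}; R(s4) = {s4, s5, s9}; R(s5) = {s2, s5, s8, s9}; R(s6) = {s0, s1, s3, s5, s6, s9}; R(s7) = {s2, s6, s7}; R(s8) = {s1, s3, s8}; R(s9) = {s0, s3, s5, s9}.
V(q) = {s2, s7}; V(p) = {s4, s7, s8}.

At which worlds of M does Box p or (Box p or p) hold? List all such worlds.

s4, s7, s8

Let φ = Box p or (Box p or p). Evaluate φ at each world:
  s0 (successors {s0, s3, s4, s8, s9}): φ is false.
  s1 (successors {s1, s2, s3}): φ is false.
  s2 (successors {s2, s3, s5, s7, s8}): φ is false.
  s3 (successors {s3, s5}): φ is false.
  s4 (successors {s4, s5, s9}): φ is true.
  s5 (successors {s2, s5, s8, s9}): φ is false.
  s6 (successors {s0, s1, s3, s5, s6, s9}): φ is false.
  s7 (successors {s2, s6, s7}): φ is true.
  s8 (successors {s1, s3, s8}): φ is true.
  s9 (successors {s0, s3, s5, s9}): φ is false.
For instance, at s5:
  At s5: Box p is false, Box p or p is false, so Box p or (Box p or p) is false.
    At s5: Box p requires p at every successor {s2, s5, s8, s9}.
      p fails at s2, so Box p is false at s5.
    At s5: Box p is false, p is false, so Box p or p is false.
      At s5: Box p requires p at every successor {s2, s5, s8, s9}.
        p fails at s2, so Box p is false at s5.
Satisfying worlds: {s4, s7, s8}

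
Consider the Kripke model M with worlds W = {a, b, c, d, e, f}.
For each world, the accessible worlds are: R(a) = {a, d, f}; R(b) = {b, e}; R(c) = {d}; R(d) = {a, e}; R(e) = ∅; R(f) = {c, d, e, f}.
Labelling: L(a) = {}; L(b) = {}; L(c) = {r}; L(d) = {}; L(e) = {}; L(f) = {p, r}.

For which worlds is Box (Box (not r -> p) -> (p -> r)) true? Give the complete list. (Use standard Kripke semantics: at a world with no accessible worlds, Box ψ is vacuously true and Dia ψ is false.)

a, b, c, d, e, f

Let φ = Box (Box (not r -> p) -> (p -> r)). Evaluate φ at each world:
  a (successors {a, d, f}): φ is true.
  b (successors {b, e}): φ is true.
  c (successors {d}): φ is true.
  d (successors {a, e}): φ is true.
  e (successors ∅): φ is true.
  f (successors {c, d, e, f}): φ is true.
For instance, at f:
  At f: Box (Box (not r -> p) -> (p -> r)) requires Box (not r -> p) -> (p -> r) at every successor {c, d, e, f}.
    At c: Box (not r -> p) -> (p -> r) is true.
    At d: Box (not r -> p) -> (p -> r) is true.
    At e: Box (not r -> p) -> (p -> r) is true.
    At f: Box (not r -> p) -> (p -> r) is true.
  So Box (Box (not r -> p) -> (p -> r)) is true at f.
Satisfying worlds: {a, b, c, d, e, f}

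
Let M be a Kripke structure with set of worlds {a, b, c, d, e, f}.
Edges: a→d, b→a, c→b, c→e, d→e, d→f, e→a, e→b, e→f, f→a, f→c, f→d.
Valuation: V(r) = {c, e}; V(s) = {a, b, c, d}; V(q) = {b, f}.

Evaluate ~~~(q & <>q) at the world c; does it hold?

Yes

At c: ~~(q & <>q) is false, so ~~~(q & <>q) is true.
  At c: ~(q & <>q) is true, so ~~(q & <>q) is false.
    At c: q & <>q is false, so ~(q & <>q) is true.
      At c: q is false, <>q is true, so q & <>q is false.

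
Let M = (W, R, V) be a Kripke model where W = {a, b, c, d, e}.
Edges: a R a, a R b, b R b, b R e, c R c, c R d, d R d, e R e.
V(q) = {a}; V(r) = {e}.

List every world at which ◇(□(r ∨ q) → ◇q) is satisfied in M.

Recall that □ψ holds at a world iff ψ holds at every accessible world, and ◇ψ holds iff ψ holds at some accessible world.
Let φ = ◇(□(r ∨ q) → ◇q). Evaluate φ at each world:
  a (successors {a, b}): φ is true.
  b (successors {b, e}): φ is true.
  c (successors {c, d}): φ is true.
  d (successors {d}): φ is true.
  e (successors {e}): φ is false.
For instance, at b:
  At b: ◇(□(r ∨ q) → ◇q) requires □(r ∨ q) → ◇q at some successor in {b, e}.
    □(r ∨ q) → ◇q holds at b, so ◇(□(r ∨ q) → ◇q) is true at b.
      At b: □(r ∨ q) is false, ◇q is false, so □(r ∨ q) → ◇q is true.
Satisfying worlds: {a, b, c, d}

a, b, c, d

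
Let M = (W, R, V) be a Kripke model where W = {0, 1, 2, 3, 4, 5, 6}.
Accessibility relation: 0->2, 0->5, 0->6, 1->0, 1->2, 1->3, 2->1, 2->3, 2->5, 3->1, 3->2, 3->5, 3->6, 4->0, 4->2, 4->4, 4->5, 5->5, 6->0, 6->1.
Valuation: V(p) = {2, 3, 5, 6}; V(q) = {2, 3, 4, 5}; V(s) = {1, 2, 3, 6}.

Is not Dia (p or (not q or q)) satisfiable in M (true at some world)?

No

Let φ = not Dia (p or (not q or q)). Evaluate φ at each world:
  0 (successors {2, 5, 6}): φ is false.
  1 (successors {0, 2, 3}): φ is false.
  2 (successors {1, 3, 5}): φ is false.
  3 (successors {1, 2, 5, 6}): φ is false.
  4 (successors {0, 2, 4, 5}): φ is false.
  5 (successors {5}): φ is false.
  6 (successors {0, 1}): φ is false.
For instance, at 1:
  At 1: Dia (p or (not q or q)) is true, so not Dia (p or (not q or q)) is false.
    At 1: Dia (p or (not q or q)) requires p or (not q or q) at some successor in {0, 2, 3}.
      p or (not q or q) holds at 0, so Dia (p or (not q or q)) is true at 1.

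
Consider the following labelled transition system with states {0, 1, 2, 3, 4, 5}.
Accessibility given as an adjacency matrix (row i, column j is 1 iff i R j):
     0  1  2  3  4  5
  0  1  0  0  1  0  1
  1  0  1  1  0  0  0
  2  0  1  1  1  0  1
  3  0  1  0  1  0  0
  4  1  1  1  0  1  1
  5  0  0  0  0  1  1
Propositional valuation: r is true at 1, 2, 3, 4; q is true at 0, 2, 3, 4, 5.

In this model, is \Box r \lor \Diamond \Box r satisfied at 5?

No

At 5: \Box r is false, \Diamond \Box r is false, so \Box r \lor \Diamond \Box r is false.
  At 5: \Box r requires r at every successor {4, 5}.
    r fails at 5, so \Box r is false at 5.
  At 5: \Diamond \Box r requires \Box r at some successor in {4, 5}.
    At 4: \Box r is false.
    At 5: \Box r is false.
  So \Diamond \Box r is false at 5.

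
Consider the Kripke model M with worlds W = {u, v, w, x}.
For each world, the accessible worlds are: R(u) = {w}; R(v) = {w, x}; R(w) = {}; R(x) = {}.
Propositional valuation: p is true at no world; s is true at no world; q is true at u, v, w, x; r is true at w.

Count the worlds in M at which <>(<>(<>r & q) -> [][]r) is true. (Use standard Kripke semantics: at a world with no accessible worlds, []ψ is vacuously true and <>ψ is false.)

2

Let φ = <>(<>(<>r & q) -> [][]r). Evaluate φ at each world:
  u (successors {w}): φ is true.
  v (successors {w, x}): φ is true.
  w (successors ∅): φ is false.
  x (successors ∅): φ is false.
For instance, at v:
  At v: <>(<>(<>r & q) -> [][]r) requires <>(<>r & q) -> [][]r at some successor in {w, x}.
    <>(<>r & q) -> [][]r holds at w, so <>(<>(<>r & q) -> [][]r) is true at v.
      At w: <>(<>r & q) is false, [][]r is true, so <>(<>r & q) -> [][]r is true.
Satisfying worlds: {u, v}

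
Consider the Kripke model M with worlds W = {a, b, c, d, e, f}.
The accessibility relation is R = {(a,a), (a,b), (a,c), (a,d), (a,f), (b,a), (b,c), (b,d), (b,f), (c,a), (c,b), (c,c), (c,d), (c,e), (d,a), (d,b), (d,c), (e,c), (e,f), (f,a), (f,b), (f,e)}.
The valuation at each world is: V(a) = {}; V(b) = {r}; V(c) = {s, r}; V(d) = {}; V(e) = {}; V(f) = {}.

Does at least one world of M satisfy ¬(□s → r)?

Let φ = ¬(□s → r). Evaluate φ at each world:
  a (successors {a, b, c, d, f}): φ is false.
  b (successors {a, c, d, f}): φ is false.
  c (successors {a, b, c, d, e}): φ is false.
  d (successors {a, b, c}): φ is false.
  e (successors {c, f}): φ is false.
  f (successors {a, b, e}): φ is false.
For instance, at b:
  At b: □s → r is true, so ¬(□s → r) is false.
    At b: □s is false, r is true, so □s → r is true.
      At b: □s requires s at every successor {a, c, d, f}.
        s fails at a, so □s is false at b.

No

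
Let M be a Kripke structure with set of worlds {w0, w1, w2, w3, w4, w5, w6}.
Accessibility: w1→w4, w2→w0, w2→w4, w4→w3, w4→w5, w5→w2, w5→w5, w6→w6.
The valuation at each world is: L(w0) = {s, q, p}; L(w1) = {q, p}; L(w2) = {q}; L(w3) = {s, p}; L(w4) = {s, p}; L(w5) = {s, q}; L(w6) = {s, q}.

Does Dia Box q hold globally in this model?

No

Recall that Box ψ holds at a world iff ψ holds at every accessible world, and Dia ψ holds iff ψ holds at some accessible world.
Let φ = Dia Box q. Evaluate φ at each world:
  w0 (successors ∅): φ is false.
  w1 (successors {w4}): φ is false.
  w2 (successors {w0, w4}): φ is true.
  w3 (successors ∅): φ is false.
  w4 (successors {w3, w5}): φ is true.
  w5 (successors {w2, w5}): φ is true.
  w6 (successors {w6}): φ is true.
Detail at w0 (counterexample):
  At w0: no accessible worlds, so Dia Box q is false.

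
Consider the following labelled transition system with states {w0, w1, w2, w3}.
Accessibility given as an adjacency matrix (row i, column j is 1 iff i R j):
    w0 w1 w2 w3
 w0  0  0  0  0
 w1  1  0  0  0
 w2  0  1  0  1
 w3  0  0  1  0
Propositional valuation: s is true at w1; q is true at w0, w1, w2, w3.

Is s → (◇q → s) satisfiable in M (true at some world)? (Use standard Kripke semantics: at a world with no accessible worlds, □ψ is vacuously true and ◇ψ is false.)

Yes

Let φ = s → (◇q → s). Evaluate φ at each world:
  w0 (successors ∅): φ is true.
  w1 (successors {w0}): φ is true.
  w2 (successors {w1, w3}): φ is true.
  w3 (successors {w2}): φ is true.
Detail at w0 (witness):
  At w0: s is false, ◇q → s is true, so s → (◇q → s) is true.
    At w0: ◇q is false, s is false, so ◇q → s is true.
      At w0: no accessible worlds, so ◇q is false.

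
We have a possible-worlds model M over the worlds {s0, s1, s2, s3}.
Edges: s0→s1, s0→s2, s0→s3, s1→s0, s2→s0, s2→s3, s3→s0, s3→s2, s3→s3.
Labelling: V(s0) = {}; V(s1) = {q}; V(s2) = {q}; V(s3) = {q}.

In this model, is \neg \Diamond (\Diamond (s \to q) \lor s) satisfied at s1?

No

At s1: \Diamond (\Diamond (s \to q) \lor s) is true, so \neg \Diamond (\Diamond (s \to q) \lor s) is false.
  At s1: \Diamond (\Diamond (s \to q) \lor s) requires \Diamond (s \to q) \lor s at some successor in {s0}.
    \Diamond (s \to q) \lor s holds at s0, so \Diamond (\Diamond (s \to q) \lor s) is true at s1.
      At s0: \Diamond (s \to q) is true, s is false, so \Diamond (s \to q) \lor s is true.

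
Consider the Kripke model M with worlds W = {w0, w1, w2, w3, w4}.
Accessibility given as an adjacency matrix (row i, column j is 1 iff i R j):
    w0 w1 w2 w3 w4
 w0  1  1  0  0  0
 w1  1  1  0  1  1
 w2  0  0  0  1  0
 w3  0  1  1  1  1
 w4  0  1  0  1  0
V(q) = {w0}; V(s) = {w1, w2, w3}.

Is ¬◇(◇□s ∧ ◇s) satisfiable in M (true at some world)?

No

Recall that □ψ holds at a world iff ψ holds at every accessible world, and ◇ψ holds iff ψ holds at some accessible world.
Let φ = ¬◇(◇□s ∧ ◇s). Evaluate φ at each world:
  w0 (successors {w0, w1}): φ is false.
  w1 (successors {w0, w1, w3, w4}): φ is false.
  w2 (successors {w3}): φ is false.
  w3 (successors {w1, w2, w3, w4}): φ is false.
  w4 (successors {w1, w3}): φ is false.
For instance, at w4:
  At w4: ◇(◇□s ∧ ◇s) is true, so ¬◇(◇□s ∧ ◇s) is false.
    At w4: ◇(◇□s ∧ ◇s) requires ◇□s ∧ ◇s at some successor in {w1, w3}.
      ◇□s ∧ ◇s holds at w1, so ◇(◇□s ∧ ◇s) is true at w4.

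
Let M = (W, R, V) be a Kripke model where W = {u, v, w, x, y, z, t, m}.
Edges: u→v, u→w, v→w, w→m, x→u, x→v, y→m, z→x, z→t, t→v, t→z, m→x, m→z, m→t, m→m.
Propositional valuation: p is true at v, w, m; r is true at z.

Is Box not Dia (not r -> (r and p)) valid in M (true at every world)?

No

Let φ = Box not Dia (not r -> (r and p)). Evaluate φ at each world:
  u (successors {v, w}): φ is true.
  v (successors {w}): φ is true.
  w (successors {m}): φ is false.
  x (successors {u, v}): φ is true.
  y (successors {m}): φ is false.
  z (successors {x, t}): φ is false.
  t (successors {v, z}): φ is true.
  m (successors {x, z, t, m}): φ is false.
Detail at w (counterexample):
  At w: Box not Dia (not r -> (r and p)) requires not Dia (not r -> (r and p)) at every successor {m}.
    not Dia (not r -> (r and p)) fails at m, so Box not Dia (not r -> (r and p)) is false at w.
      At m: Dia (not r -> (r and p)) is true, so not Dia (not r -> (r and p)) is false.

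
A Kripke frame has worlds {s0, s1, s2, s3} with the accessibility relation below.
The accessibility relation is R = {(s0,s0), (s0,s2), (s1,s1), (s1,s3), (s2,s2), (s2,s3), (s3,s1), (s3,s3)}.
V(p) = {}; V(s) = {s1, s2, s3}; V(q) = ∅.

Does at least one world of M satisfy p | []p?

No

Let φ = p | []p. Evaluate φ at each world:
  s0 (successors {s0, s2}): φ is false.
  s1 (successors {s1, s3}): φ is false.
  s2 (successors {s2, s3}): φ is false.
  s3 (successors {s1, s3}): φ is false.
For instance, at s1:
  At s1: p is false, []p is false, so p | []p is false.
    At s1: []p requires p at every successor {s1, s3}.
      p fails at s1, so []p is false at s1.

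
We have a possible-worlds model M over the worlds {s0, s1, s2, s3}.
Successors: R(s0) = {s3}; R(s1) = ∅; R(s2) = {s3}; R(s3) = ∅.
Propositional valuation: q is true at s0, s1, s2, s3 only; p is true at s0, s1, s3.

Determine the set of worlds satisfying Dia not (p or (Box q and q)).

Let φ = Dia not (p or (Box q and q)). Evaluate φ at each world:
  s0 (successors {s3}): φ is false.
  s1 (successors ∅): φ is false.
  s2 (successors {s3}): φ is false.
  s3 (successors ∅): φ is false.
For instance, at s0:
  At s0: Dia not (p or (Box q and q)) requires not (p or (Box q and q)) at some successor in {s3}.
    At s3: not (p or (Box q and q)) is false.
  So Dia not (p or (Box q and q)) is false at s0.
Satisfying worlds: none.

none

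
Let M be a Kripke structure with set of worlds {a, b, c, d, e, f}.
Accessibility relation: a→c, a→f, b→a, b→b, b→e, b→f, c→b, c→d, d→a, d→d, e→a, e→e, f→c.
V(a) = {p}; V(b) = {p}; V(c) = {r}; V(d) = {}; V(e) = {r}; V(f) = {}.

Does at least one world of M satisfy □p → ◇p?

Let φ = □p → ◇p. Evaluate φ at each world:
  a (successors {c, f}): φ is true.
  b (successors {a, b, e, f}): φ is true.
  c (successors {b, d}): φ is true.
  d (successors {a, d}): φ is true.
  e (successors {a, e}): φ is true.
  f (successors {c}): φ is true.
Detail at a (witness):
  At a: □p is false, ◇p is false, so □p → ◇p is true.
    At a: □p requires p at every successor {c, f}.
      p fails at c, so □p is false at a.
    At a: ◇p requires p at some successor in {c, f}.
      At c: p is false.
      At f: p is false.
    So ◇p is false at a.

Yes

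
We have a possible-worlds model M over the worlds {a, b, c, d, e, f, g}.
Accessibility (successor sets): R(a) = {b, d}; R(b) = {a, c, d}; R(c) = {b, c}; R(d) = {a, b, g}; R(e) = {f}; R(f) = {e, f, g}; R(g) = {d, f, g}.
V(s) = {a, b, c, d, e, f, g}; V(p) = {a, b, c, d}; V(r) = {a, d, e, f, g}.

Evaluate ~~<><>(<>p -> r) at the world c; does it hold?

Recall that <>ψ holds at a world iff ψ holds at some accessible world.
At c: ~<><>(<>p -> r) is false, so ~~<><>(<>p -> r) is true.
  At c: <><>(<>p -> r) is true, so ~<><>(<>p -> r) is false.
    At c: <><>(<>p -> r) requires <>(<>p -> r) at some successor in {b, c}.
      <>(<>p -> r) holds at b, so <><>(<>p -> r) is true at c.

Yes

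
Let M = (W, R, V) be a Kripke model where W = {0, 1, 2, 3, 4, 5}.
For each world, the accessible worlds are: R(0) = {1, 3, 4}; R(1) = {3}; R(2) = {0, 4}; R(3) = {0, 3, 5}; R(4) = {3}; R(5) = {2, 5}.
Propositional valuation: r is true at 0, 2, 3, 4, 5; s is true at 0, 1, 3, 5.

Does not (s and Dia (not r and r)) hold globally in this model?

Recall that Dia ψ holds at a world iff ψ holds at some accessible world.
Let φ = not (s and Dia (not r and r)). Evaluate φ at each world:
  0 (successors {1, 3, 4}): φ is true.
  1 (successors {3}): φ is true.
  2 (successors {0, 4}): φ is true.
  3 (successors {0, 3, 5}): φ is true.
  4 (successors {3}): φ is true.
  5 (successors {2, 5}): φ is true.
For instance, at 3:
  At 3: s and Dia (not r and r) is false, so not (s and Dia (not r and r)) is true.
    At 3: s is true, Dia (not r and r) is false, so s and Dia (not r and r) is false.
      At 3: Dia (not r and r) requires not r and r at some successor in {0, 3, 5}.
        At 0: not r and r is false.
        At 3: not r and r is false.
        At 5: not r and r is false.
      So Dia (not r and r) is false at 3.

Yes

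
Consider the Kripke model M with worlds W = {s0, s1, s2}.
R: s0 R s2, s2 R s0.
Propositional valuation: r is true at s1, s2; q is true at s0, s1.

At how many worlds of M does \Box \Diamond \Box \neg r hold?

Recall that \Box ψ holds at a world iff ψ holds at every accessible world, and \Diamond ψ holds iff ψ holds at some accessible world.
Let φ = \Box \Diamond \Box \neg r. Evaluate φ at each world:
  s0 (successors {s2}): φ is false.
  s1 (successors ∅): φ is true.
  s2 (successors {s0}): φ is true.
For instance, at s2:
  At s2: \Box \Diamond \Box \neg r requires \Diamond \Box \neg r at every successor {s0}.
      At s0: \Diamond \Box \neg r requires \Box \neg r at some successor in {s2}.
        \Box \neg r holds at s2, so \Diamond \Box \neg r is true at s0.
  So \Box \Diamond \Box \neg r is true at s2.
Satisfying worlds: {s1, s2}

2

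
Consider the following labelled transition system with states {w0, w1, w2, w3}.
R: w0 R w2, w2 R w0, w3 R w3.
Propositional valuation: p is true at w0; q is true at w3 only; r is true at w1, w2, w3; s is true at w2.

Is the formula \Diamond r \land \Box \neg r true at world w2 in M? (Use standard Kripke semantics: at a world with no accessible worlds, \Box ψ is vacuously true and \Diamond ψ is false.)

No

At w2: \Diamond r is false, \Box \neg r is true, so \Diamond r \land \Box \neg r is false.
  At w2: \Diamond r requires r at some successor in {w0}.
    At w0: r is false.
  So \Diamond r is false at w2.
  At w2: \Box \neg r requires \neg r at every successor {w0}.
    At w0: \neg r is true.
  So \Box \neg r is true at w2.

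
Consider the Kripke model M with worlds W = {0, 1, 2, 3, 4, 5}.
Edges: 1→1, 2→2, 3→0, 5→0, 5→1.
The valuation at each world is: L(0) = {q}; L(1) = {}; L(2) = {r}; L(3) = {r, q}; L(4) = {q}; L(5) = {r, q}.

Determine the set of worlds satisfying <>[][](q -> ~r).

1, 2, 3, 5

Let φ = <>[][](q -> ~r). Evaluate φ at each world:
  0 (successors ∅): φ is false.
  1 (successors {1}): φ is true.
  2 (successors {2}): φ is true.
  3 (successors {0}): φ is true.
  4 (successors ∅): φ is false.
  5 (successors {0, 1}): φ is true.
For instance, at 1:
  At 1: <>[][](q -> ~r) requires [][](q -> ~r) at some successor in {1}.
    [][](q -> ~r) holds at 1, so <>[][](q -> ~r) is true at 1.
      At 1: [][](q -> ~r) requires [](q -> ~r) at every successor {1}.
        At 1: [](q -> ~r) is true.
      So [][](q -> ~r) is true at 1.
Satisfying worlds: {1, 2, 3, 5}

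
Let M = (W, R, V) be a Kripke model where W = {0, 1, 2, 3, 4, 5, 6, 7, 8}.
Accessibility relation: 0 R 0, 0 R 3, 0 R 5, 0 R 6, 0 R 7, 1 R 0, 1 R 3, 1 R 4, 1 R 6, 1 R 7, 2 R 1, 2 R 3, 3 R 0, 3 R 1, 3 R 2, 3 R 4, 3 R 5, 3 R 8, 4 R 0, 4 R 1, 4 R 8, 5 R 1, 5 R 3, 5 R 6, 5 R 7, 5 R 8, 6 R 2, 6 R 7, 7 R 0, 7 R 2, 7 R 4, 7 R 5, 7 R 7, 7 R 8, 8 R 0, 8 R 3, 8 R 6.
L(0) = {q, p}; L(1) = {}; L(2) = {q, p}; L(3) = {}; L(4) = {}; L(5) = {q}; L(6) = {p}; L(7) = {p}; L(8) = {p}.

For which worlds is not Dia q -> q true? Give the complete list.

0, 1, 2, 3, 4, 5, 6, 7, 8

Recall that Dia ψ holds at a world iff ψ holds at some accessible world.
Let φ = not Dia q -> q. Evaluate φ at each world:
  0 (successors {0, 3, 5, 6, 7}): φ is true.
  1 (successors {0, 3, 4, 6, 7}): φ is true.
  2 (successors {1, 3}): φ is true.
  3 (successors {0, 1, 2, 4, 5, 8}): φ is true.
  4 (successors {0, 1, 8}): φ is true.
  5 (successors {1, 3, 6, 7, 8}): φ is true.
  6 (successors {2, 7}): φ is true.
  7 (successors {0, 2, 4, 5, 7, 8}): φ is true.
  8 (successors {0, 3, 6}): φ is true.
For instance, at 4:
  At 4: not Dia q is false, q is false, so not Dia q -> q is true.
    At 4: Dia q is true, so not Dia q is false.
      At 4: Dia q requires q at some successor in {0, 1, 8}.
        q holds at 0, so Dia q is true at 4.
Satisfying worlds: {0, 1, 2, 3, 4, 5, 6, 7, 8}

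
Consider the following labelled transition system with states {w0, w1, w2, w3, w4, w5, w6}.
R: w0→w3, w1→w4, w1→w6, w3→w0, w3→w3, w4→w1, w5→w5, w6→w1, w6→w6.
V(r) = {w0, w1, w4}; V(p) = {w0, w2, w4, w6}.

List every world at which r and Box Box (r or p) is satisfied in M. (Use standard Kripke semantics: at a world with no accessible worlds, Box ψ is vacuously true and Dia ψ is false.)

w1, w4

Let φ = r and Box Box (r or p). Evaluate φ at each world:
  w0 (successors {w3}): φ is false.
  w1 (successors {w4, w6}): φ is true.
  w2 (successors ∅): φ is false.
  w3 (successors {w0, w3}): φ is false.
  w4 (successors {w1}): φ is true.
  w5 (successors {w5}): φ is false.
  w6 (successors {w1, w6}): φ is false.
For instance, at w0:
  At w0: r is true, Box Box (r or p) is false, so r and Box Box (r or p) is false.
    At w0: Box Box (r or p) requires Box (r or p) at every successor {w3}.
      Box (r or p) fails at w3, so Box Box (r or p) is false at w0.
Satisfying worlds: {w1, w4}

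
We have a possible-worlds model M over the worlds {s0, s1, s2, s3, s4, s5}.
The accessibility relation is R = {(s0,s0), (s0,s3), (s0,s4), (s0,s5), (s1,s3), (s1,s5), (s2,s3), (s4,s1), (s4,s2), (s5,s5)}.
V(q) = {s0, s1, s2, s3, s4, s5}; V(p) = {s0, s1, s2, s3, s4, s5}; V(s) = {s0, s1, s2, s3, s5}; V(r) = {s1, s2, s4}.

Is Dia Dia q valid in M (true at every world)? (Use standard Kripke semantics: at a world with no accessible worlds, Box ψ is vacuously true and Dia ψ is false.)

No

Recall that Dia ψ holds at a world iff ψ holds at some accessible world.
Let φ = Dia Dia q. Evaluate φ at each world:
  s0 (successors {s0, s3, s4, s5}): φ is true.
  s1 (successors {s3, s5}): φ is true.
  s2 (successors {s3}): φ is false.
  s3 (successors ∅): φ is false.
  s4 (successors {s1, s2}): φ is true.
  s5 (successors {s5}): φ is true.
Detail at s2 (counterexample):
  At s2: Dia Dia q requires Dia q at some successor in {s3}.
    At s3: Dia q is false.
  So Dia Dia q is false at s2.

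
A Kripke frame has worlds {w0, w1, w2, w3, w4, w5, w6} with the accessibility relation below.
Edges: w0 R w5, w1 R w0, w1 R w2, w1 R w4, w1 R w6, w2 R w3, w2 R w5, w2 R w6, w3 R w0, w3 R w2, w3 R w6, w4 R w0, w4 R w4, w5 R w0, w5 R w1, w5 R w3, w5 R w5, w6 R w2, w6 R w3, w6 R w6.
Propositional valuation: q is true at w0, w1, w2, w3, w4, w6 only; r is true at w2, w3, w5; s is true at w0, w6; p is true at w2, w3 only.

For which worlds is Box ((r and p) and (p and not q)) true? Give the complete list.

Let φ = Box ((r and p) and (p and not q)). Evaluate φ at each world:
  w0 (successors {w5}): φ is false.
  w1 (successors {w0, w2, w4, w6}): φ is false.
  w2 (successors {w3, w5, w6}): φ is false.
  w3 (successors {w0, w2, w6}): φ is false.
  w4 (successors {w0, w4}): φ is false.
  w5 (successors {w0, w1, w3, w5}): φ is false.
  w6 (successors {w2, w3, w6}): φ is false.
For instance, at w2:
  At w2: Box ((r and p) and (p and not q)) requires (r and p) and (p and not q) at every successor {w3, w5, w6}.
    (r and p) and (p and not q) fails at w3, so Box ((r and p) and (p and not q)) is false at w2.
Satisfying worlds: none.

none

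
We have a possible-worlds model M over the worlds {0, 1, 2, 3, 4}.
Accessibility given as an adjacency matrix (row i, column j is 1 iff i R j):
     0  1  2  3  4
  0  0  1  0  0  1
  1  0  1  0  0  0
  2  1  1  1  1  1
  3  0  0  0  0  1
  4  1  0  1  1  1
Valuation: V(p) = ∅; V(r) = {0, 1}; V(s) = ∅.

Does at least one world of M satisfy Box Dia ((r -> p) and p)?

Recall that Box ψ holds at a world iff ψ holds at every accessible world, and Dia ψ holds iff ψ holds at some accessible world.
Let φ = Box Dia ((r -> p) and p). Evaluate φ at each world:
  0 (successors {1, 4}): φ is false.
  1 (successors {1}): φ is false.
  2 (successors {0, 1, 2, 3, 4}): φ is false.
  3 (successors {4}): φ is false.
  4 (successors {0, 2, 3, 4}): φ is false.
For instance, at 3:
  At 3: Box Dia ((r -> p) and p) requires Dia ((r -> p) and p) at every successor {4}.
    Dia ((r -> p) and p) fails at 4, so Box Dia ((r -> p) and p) is false at 3.
      At 4: Dia ((r -> p) and p) requires (r -> p) and p at some successor in {0, 2, 3, 4}.
        At 0: (r -> p) and p is false.
        At 2: (r -> p) and p is false.
        At 3: (r -> p) and p is false.
        At 4: (r -> p) and p is false.
      So Dia ((r -> p) and p) is false at 4.

No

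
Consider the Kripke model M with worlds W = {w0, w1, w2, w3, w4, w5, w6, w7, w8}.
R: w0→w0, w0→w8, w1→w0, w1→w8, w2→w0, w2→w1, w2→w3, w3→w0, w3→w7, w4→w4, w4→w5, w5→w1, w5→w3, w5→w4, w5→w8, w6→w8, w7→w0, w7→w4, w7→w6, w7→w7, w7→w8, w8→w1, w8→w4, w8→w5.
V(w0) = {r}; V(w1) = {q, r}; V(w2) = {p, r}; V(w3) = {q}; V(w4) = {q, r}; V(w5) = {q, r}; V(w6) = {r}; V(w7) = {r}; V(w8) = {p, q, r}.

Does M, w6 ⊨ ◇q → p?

No

At w6: ◇q is true, p is false, so ◇q → p is false.
  At w6: ◇q requires q at some successor in {w8}.
    q holds at w8, so ◇q is true at w6.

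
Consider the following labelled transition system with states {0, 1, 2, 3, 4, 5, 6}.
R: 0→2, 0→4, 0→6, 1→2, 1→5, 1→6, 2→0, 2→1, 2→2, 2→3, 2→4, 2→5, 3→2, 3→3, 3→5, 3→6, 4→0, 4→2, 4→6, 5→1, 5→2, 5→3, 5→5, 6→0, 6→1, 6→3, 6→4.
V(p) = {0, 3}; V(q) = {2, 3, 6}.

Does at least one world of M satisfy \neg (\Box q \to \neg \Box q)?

No

Recall that \Box ψ holds at a world iff ψ holds at every accessible world, and \Diamond ψ holds iff ψ holds at some accessible world.
Let φ = \neg (\Box q \to \neg \Box q). Evaluate φ at each world:
  0 (successors {2, 4, 6}): φ is false.
  1 (successors {2, 5, 6}): φ is false.
  2 (successors {0, 1, 2, 3, 4, 5}): φ is false.
  3 (successors {2, 3, 5, 6}): φ is false.
  4 (successors {0, 2, 6}): φ is false.
  5 (successors {1, 2, 3, 5}): φ is false.
  6 (successors {0, 1, 3, 4}): φ is false.
For instance, at 1:
  At 1: \Box q \to \neg \Box q is true, so \neg (\Box q \to \neg \Box q) is false.
    At 1: \Box q is false, \neg \Box q is true, so \Box q \to \neg \Box q is true.
      At 1: \Box q requires q at every successor {2, 5, 6}.
        q fails at 5, so \Box q is false at 1.
      At 1: \Box q is false, so \neg \Box q is true.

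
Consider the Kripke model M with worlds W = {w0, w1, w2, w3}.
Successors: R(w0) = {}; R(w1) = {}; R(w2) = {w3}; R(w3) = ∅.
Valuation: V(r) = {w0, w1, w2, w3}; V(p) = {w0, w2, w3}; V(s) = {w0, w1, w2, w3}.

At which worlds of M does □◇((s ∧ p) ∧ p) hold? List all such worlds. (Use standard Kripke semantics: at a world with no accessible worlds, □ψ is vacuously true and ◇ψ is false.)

Recall that □ψ holds at a world iff ψ holds at every accessible world, and ◇ψ holds iff ψ holds at some accessible world.
Let φ = □◇((s ∧ p) ∧ p). Evaluate φ at each world:
  w0 (successors ∅): φ is true.
  w1 (successors ∅): φ is true.
  w2 (successors {w3}): φ is false.
  w3 (successors ∅): φ is true.
For instance, at w2:
  At w2: □◇((s ∧ p) ∧ p) requires ◇((s ∧ p) ∧ p) at every successor {w3}.
    ◇((s ∧ p) ∧ p) fails at w3, so □◇((s ∧ p) ∧ p) is false at w2.
      At w3: no accessible worlds, so ◇((s ∧ p) ∧ p) is false.
Satisfying worlds: {w0, w1, w3}

w0, w1, w3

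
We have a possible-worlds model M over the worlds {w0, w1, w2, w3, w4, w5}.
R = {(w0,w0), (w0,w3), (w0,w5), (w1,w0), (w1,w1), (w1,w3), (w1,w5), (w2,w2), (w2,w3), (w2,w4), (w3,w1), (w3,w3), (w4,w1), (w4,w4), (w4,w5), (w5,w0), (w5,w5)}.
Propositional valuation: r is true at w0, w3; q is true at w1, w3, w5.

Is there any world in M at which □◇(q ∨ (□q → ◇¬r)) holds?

Yes

Let φ = □◇(q ∨ (□q → ◇¬r)). Evaluate φ at each world:
  w0 (successors {w0, w3, w5}): φ is true.
  w1 (successors {w0, w1, w3, w5}): φ is true.
  w2 (successors {w2, w3, w4}): φ is true.
  w3 (successors {w1, w3}): φ is true.
  w4 (successors {w1, w4, w5}): φ is true.
  w5 (successors {w0, w5}): φ is true.
Detail at w0 (witness):
  At w0: □◇(q ∨ (□q → ◇¬r)) requires ◇(q ∨ (□q → ◇¬r)) at every successor {w0, w3, w5}.
      At w0: ◇(q ∨ (□q → ◇¬r)) requires q ∨ (□q → ◇¬r) at some successor in {w0, w3, w5}.
        q ∨ (□q → ◇¬r) holds at w0, so ◇(q ∨ (□q → ◇¬r)) is true at w0.
      At w3: ◇(q ∨ (□q → ◇¬r)) requires q ∨ (□q → ◇¬r) at some successor in {w1, w3}.
        q ∨ (□q → ◇¬r) holds at w1, so ◇(q ∨ (□q → ◇¬r)) is true at w3.
      At w5: ◇(q ∨ (□q → ◇¬r)) requires q ∨ (□q → ◇¬r) at some successor in {w0, w5}.
        q ∨ (□q → ◇¬r) holds at w0, so ◇(q ∨ (□q → ◇¬r)) is true at w5.
  So □◇(q ∨ (□q → ◇¬r)) is true at w0.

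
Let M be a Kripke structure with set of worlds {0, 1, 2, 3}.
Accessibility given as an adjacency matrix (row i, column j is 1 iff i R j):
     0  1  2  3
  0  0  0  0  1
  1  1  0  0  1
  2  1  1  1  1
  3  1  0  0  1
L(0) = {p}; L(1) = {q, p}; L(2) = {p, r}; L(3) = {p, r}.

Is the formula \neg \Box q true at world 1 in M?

Yes

Recall that \Box ψ holds at a world iff ψ holds at every accessible world, and \Diamond ψ holds iff ψ holds at some accessible world.
At 1: \Box q is false, so \neg \Box q is true.
  At 1: \Box q requires q at every successor {0, 3}.
    q fails at 0, so \Box q is false at 1.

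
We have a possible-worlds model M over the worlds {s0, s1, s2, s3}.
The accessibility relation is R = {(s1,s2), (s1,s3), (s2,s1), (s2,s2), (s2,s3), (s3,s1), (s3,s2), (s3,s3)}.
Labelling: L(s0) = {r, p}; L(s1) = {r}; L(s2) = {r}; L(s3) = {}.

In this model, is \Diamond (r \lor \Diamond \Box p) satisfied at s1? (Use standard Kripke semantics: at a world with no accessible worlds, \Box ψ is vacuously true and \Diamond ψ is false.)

Recall that \Box ψ holds at a world iff ψ holds at every accessible world, and \Diamond ψ holds iff ψ holds at some accessible world.
At s1: \Diamond (r \lor \Diamond \Box p) requires r \lor \Diamond \Box p at some successor in {s2, s3}.
  r \lor \Diamond \Box p holds at s2, so \Diamond (r \lor \Diamond \Box p) is true at s1.
    At s2: r is true, \Diamond \Box p is false, so r \lor \Diamond \Box p is true.
      At s2: \Diamond \Box p requires \Box p at some successor in {s1, s2, s3}.
        At s1: \Box p is false.
        At s2: \Box p is false.
        At s3: \Box p is false.
      So \Diamond \Box p is false at s2.

Yes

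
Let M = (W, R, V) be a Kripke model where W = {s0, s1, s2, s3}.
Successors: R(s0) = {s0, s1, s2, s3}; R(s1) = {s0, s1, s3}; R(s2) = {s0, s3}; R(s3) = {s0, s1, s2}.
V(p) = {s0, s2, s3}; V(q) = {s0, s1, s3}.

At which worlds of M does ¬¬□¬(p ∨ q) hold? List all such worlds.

Recall that □ψ holds at a world iff ψ holds at every accessible world, and ◇ψ holds iff ψ holds at some accessible world.
Let φ = ¬¬□¬(p ∨ q). Evaluate φ at each world:
  s0 (successors {s0, s1, s2, s3}): φ is false.
  s1 (successors {s0, s1, s3}): φ is false.
  s2 (successors {s0, s3}): φ is false.
  s3 (successors {s0, s1, s2}): φ is false.
For instance, at s1:
  At s1: ¬□¬(p ∨ q) is true, so ¬¬□¬(p ∨ q) is false.
    At s1: □¬(p ∨ q) is false, so ¬□¬(p ∨ q) is true.
      At s1: □¬(p ∨ q) requires ¬(p ∨ q) at every successor {s0, s1, s3}.
        ¬(p ∨ q) fails at s0, so □¬(p ∨ q) is false at s1.
Satisfying worlds: none.

none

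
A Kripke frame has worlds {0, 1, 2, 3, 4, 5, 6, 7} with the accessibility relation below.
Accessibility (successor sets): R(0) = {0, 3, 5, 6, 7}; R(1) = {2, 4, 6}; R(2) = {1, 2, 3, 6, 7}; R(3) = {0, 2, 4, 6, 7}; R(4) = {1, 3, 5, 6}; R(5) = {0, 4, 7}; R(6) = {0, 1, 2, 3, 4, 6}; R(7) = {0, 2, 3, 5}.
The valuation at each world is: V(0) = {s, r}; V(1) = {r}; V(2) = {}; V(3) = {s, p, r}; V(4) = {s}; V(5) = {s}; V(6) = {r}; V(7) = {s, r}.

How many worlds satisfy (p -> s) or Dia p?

8

Let φ = (p -> s) or Dia p. Evaluate φ at each world:
  0 (successors {0, 3, 5, 6, 7}): φ is true.
  1 (successors {2, 4, 6}): φ is true.
  2 (successors {1, 2, 3, 6, 7}): φ is true.
  3 (successors {0, 2, 4, 6, 7}): φ is true.
  4 (successors {1, 3, 5, 6}): φ is true.
  5 (successors {0, 4, 7}): φ is true.
  6 (successors {0, 1, 2, 3, 4, 6}): φ is true.
  7 (successors {0, 2, 3, 5}): φ is true.
For instance, at 2:
  At 2: p -> s is true, Dia p is true, so (p -> s) or Dia p is true.
    At 2: Dia p requires p at some successor in {1, 2, 3, 6, 7}.
      p holds at 3, so Dia p is true at 2.
Satisfying worlds: {0, 1, 2, 3, 4, 5, 6, 7}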